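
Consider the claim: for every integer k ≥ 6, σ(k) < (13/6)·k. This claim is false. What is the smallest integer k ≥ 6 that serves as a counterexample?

k = 12

k = 6: σ(6) = 12; 12 < 13.
k = 7: σ(7) = 8; 8 < 91/6.
k = 8: σ(8) = 15; 15 < 52/3.
k = 9: σ(9) = 13; 13 < 39/2.
k = 10: σ(10) = 18; 18 < 65/3.
k = 11: σ(11) = 12; 12 < 143/6.
k = 12: σ(12) = 28; 28 ≥ 26.
Hence k = 12 is a counterexample.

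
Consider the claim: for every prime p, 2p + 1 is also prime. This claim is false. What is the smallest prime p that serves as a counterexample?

p = 7

p = 2: 2p + 1 = 5, prime.
p = 3: 2p + 1 = 7, prime.
p = 5: 2p + 1 = 11, prime.
p = 7: 2p + 1 = 15 = 3 × 5, not prime.
Hence p = 7 is a counterexample.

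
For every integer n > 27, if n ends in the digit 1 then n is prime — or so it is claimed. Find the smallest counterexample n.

We need the least integer n > 27 for which n ends in the digit 1 but n is not prime.
For n = 31, 41 the conclusion holds.
n = 51: 51 ends in 1; 51 = 3 × 17, composite.
So n = 51 is the smallest counterexample.

n = 51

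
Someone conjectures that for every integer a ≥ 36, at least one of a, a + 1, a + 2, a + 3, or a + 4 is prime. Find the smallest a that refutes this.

Check each integer a ≥ 36 in order until a, a + 1, a + 2, a + 3, a + 4 are all composite.
For a = 36, 37, 38, 39, …, 45, 46, 47 the conclusion holds.
a = 48: 48 = 2 × 24; 49 = 7 × 7; 50 = 2 × 25; 51 = 3 × 17; 52 = 2 × 26 — all composite.
Hence a = 48 is a counterexample.

a = 48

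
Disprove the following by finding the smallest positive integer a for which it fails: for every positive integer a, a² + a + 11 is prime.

a = 10

A counterexample is any positive integer a such that a² + a + 11 is not prime; we check each in order.
The first 9 eligible values, up to a = 9, all satisfy the conclusion.
a = 10: a² + a + 11 = 121 = 11 × 11, composite.
Hence a = 10 is a counterexample.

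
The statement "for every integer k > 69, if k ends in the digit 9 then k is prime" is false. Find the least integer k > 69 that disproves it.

For k = 79, 89 the conclusion holds.
k = 99: 99 ends in 9; 99 = 3 × 33, composite.
Thus k = 99 disproves the claim, and no smaller k works.

k = 99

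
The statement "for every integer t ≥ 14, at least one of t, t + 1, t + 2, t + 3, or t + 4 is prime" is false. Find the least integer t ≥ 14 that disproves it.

t = 24

We need the least integer t ≥ 14 for which t, t + 1, t + 2, t + 3, t + 4 are all composite.
For t = 14, 15, 16, 17, 18, 19, 20, 21, 22, 23 the conclusion holds.
t = 24: 24 = 2 × 12; 25 = 5 × 5; 26 = 2 × 13; 27 = 3 × 9; 28 = 2 × 14 — all composite.
Thus t = 24 disproves the claim, and no smaller t works.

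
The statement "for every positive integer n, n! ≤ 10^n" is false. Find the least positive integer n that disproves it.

n = 25

We need the least positive integer n for which n! > 10^n.
For n = 1, 2, 3, 4, …, 22, 23, 24 the conclusion holds.
n = 25: n! = 15511210043330985984000000 and 10^n = 10000000000000000000000000, so 15511210043330985984000000 > 10000000000000000000000000.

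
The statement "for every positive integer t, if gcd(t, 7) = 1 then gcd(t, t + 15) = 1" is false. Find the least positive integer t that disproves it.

For t = 1, 2 the conclusion holds.
t = 3: gcd(3, 18) = 3.
Hence t = 3 is a counterexample.

t = 3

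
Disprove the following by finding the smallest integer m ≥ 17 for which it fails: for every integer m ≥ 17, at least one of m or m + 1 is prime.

For m = 17, 18, 19 the conclusion holds.
m = 20: 20 = 2 × 10; 21 = 3 × 7 — both composite.
Thus m = 20 disproves the claim, and no smaller m works.

m = 20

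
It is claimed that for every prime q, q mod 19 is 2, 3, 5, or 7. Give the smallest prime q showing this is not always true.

Check each prime q in order until the claim fails.
For q = 2, 3, 5, 7 the conclusion holds.
q = 11: 11 mod 19 = 11 — not in {2, 3, 5, 7}.

q = 11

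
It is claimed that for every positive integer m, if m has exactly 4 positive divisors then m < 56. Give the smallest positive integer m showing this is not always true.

A counterexample is any positive integer m such that m has exactly 4 positive divisors but the claim fails; we check each in order.
For m = 6, 8, 10, 14, …, 46, 51, 55 the conclusion holds.
m = 57: τ(57) = 4; 57 ≥ 56.

m = 57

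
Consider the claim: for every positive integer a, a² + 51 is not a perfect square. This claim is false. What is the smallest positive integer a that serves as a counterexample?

A counterexample is any positive integer a such that a² + 51 is a perfect square; we check each in order.
The first 6 eligible values, up to a = 6, all satisfy the conclusion.
a = 7: 7² + 51 = 100 = 10², a perfect square.

a = 7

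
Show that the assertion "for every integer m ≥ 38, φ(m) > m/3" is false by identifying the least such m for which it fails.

The first 4 eligible values, up to m = 41, all satisfy the conclusion.
m = 42: φ(42) = 12 and 42/3 = 14, so φ(42) ≤ 42/3.

m = 42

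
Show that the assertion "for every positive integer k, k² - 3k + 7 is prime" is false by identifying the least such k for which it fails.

A counterexample is any positive integer k such that k² - 3k + 7 is not prime; we check each in order.
The first 5 eligible values, up to k = 5, all satisfy the conclusion.
k = 6: k² - 3k + 7 = 25 = 5 × 5, composite.
Thus k = 6 disproves the claim, and no smaller k works.

k = 6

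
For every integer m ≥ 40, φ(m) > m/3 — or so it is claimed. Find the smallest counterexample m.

m = 42

A counterexample is any integer m ≥ 40 such that the claim fails; we check each in order.
For m = 40, 41 the conclusion holds.
m = 42: φ(42) = 12 and 42/3 = 14, so φ(42) ≤ 42/3.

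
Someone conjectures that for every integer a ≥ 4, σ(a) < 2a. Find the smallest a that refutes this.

a = 6

For a = 4, 5 the conclusion holds.
a = 6: σ(6) = 12; 12 ≥ 12.
So a = 6 is the smallest counterexample.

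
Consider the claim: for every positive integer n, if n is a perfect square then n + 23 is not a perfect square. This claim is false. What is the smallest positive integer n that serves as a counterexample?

A counterexample is any positive integer n such that n is a perfect square but n + 23 is a perfect square; we check each in order.
The first 10 eligible values, up to n = 100, all satisfy the conclusion.
n = 121: 121 = 11² and 121 + 23 = 144 = 12².
So n = 121 is the smallest counterexample.

n = 121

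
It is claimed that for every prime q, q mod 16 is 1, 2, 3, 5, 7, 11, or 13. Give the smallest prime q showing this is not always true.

For q = 2, 3, 5, 7, 11, 13, 17, 19, 23, 29 the conclusion holds.
q = 31: 31 mod 16 = 15 — not in {1, 2, 3, 5, 7, 11, 13}.

q = 31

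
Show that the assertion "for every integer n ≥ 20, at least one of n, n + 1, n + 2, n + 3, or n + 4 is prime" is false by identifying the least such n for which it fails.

n = 24

Check each integer n ≥ 20 in order until n, n + 1, n + 2, n + 3, n + 4 are all composite.
The first 4 eligible values, up to n = 23, all satisfy the conclusion.
n = 24: 24 = 2 × 12; 25 = 5 × 5; 26 = 2 × 13; 27 = 3 × 9; 28 = 2 × 14 — all composite.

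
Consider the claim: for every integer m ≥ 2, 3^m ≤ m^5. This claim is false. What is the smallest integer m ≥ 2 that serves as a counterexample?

m = 11

A counterexample is any integer m ≥ 2 such that 3^m > m^5; we check each in order.
The first 9 eligible values, up to m = 10, all satisfy the conclusion.
m = 11: 3^m = 177147 and m^5 = 161051, so 177147 > 161051.
Thus m = 11 disproves the claim, and no smaller m works.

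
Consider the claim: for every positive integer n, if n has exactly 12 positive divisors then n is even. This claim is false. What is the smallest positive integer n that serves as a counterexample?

We need the least positive integer n for which n has exactly 12 positive divisors but n is odd.
For n = 60, 72, 84, 90, …, 294, 306, 308 the conclusion holds.
n = 315: divisors of 315: 12 divisors; 315 is odd.

n = 315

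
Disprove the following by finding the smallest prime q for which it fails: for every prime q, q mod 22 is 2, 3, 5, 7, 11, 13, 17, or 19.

Check each prime q in order until the claim fails.
For q = 2, 3, 5, 7, 11, 13, 17, 19 the conclusion holds.
q = 23: 23 mod 22 = 1 — not in {2, 3, 5, 7, 11, 13, 17, 19}.
So q = 23 is the smallest counterexample.

q = 23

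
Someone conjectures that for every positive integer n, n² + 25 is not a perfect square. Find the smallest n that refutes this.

n = 12

We need the least positive integer n for which n² + 25 is a perfect square.
The first 11 eligible values, up to n = 11, all satisfy the conclusion.
n = 12: 12² + 25 = 169 = 13², a perfect square.
Hence n = 12 is a counterexample.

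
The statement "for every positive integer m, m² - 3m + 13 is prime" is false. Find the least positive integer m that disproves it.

For m = 1, 2, 3, 4, …, 9, 10, 11 the conclusion holds.
m = 12: m² - 3m + 13 = 121 = 11 × 11, composite.

m = 12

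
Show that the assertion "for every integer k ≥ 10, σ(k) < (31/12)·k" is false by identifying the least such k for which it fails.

k = 48

For k = 10, 11, 12, 13, …, 45, 46, 47 the conclusion holds.
k = 48: σ(48) = 124; 124 ≥ 124.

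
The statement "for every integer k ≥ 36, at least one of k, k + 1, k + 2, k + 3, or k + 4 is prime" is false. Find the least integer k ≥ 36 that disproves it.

For k = 36, 37, 38, 39, …, 45, 46, 47 the conclusion holds.
k = 48: 48 = 2 × 24; 49 = 7 × 7; 50 = 2 × 25; 51 = 3 × 17; 52 = 2 × 26 — all composite.
So k = 48 is the smallest counterexample.

k = 48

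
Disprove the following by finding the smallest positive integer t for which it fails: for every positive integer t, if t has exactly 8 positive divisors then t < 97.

t = 102

We need the least positive integer t for which t has exactly 8 positive divisors but the claim fails.
For t = 24, 30, 40, 42, 54, 56, 66, 70, 78, 88 the conclusion holds.
t = 102: τ(102) = 8; 102 ≥ 97.
Hence t = 102 is a counterexample.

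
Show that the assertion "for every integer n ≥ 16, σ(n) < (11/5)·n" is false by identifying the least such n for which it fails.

Check each integer n ≥ 16 in order until the claim fails.
For n = 16, 17, 18, 19, 20, 21, 22, 23 the conclusion holds.
n = 24: σ(24) = 60; 60 ≥ 264/5.
Hence n = 24 is a counterexample.

n = 24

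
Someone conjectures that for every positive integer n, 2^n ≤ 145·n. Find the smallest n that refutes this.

We need the least positive integer n for which 2^n > 145·n.
For n = 1, 2, 3, 4, 5, 6, 7, 8, 9, 10 the conclusion holds.
n = 11: 2^n = 2048 and 145·n = 1595, so 2048 > 1595.

n = 11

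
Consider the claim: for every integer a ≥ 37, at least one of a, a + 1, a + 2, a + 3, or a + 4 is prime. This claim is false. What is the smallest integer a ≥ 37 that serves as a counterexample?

a = 48

Check each integer a ≥ 37 in order until a, a + 1, a + 2, a + 3, a + 4 are all composite.
The first 11 eligible values, up to a = 47, all satisfy the conclusion.
a = 48: 48 = 2 × 24; 49 = 7 × 7; 50 = 2 × 25; 51 = 3 × 17; 52 = 2 × 26 — all composite.
Thus a = 48 disproves the claim, and no smaller a works.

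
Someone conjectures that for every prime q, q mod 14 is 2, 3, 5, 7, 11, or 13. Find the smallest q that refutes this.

q = 23

q = 2: 2 mod 14 = 2.
q = 3: 3 mod 14 = 3.
q = 5: 5 mod 14 = 5.
q = 7: 7 mod 14 = 7.
q = 11: 11 mod 14 = 11.
q = 13: 13 mod 14 = 13.
q = 17: 17 mod 14 = 3.
q = 19: 19 mod 14 = 5.
q = 23: 23 mod 14 = 9 — not in {2, 3, 5, 7, 11, 13}.
Thus q = 23 disproves the claim, and no smaller q works.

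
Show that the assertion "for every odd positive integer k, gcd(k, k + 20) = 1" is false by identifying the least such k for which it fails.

k = 1: gcd(1, 21) = 1.
k = 3: gcd(3, 23) = 1.
k = 5: gcd(5, 25) = 5.
Hence k = 5 is a counterexample.

k = 5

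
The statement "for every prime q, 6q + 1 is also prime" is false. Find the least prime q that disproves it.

The first 7 eligible values, up to q = 17, all satisfy the conclusion.
q = 19: 6q + 1 = 115 = 5 × 23, not prime.

q = 19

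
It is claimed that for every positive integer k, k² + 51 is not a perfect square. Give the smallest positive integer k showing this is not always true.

k = 7

Check each positive integer k in order until k² + 51 is a perfect square.
For k = 1, 2, 3, 4, 5, 6 the conclusion holds.
k = 7: 7² + 51 = 100 = 10², a perfect square.
Hence k = 7 is a counterexample.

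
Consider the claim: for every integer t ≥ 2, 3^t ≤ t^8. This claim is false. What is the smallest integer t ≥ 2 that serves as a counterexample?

A counterexample is any integer t ≥ 2 such that 3^t > t^8; we check each in order.
For t = 2, 3, 4, 5, …, 20, 21, 22 the conclusion holds.
t = 23: 3^t = 94143178827 and t^8 = 78310985281, so 94143178827 > 78310985281.

t = 23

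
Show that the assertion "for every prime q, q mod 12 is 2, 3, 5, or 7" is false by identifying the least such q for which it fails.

q = 11

For q = 2, 3, 5, 7 the conclusion holds.
q = 11: 11 mod 12 = 11 — not in {2, 3, 5, 7}.
So q = 11 is the smallest counterexample.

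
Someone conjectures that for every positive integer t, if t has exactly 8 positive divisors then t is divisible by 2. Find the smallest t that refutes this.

t = 105

We need the least positive integer t for which t has exactly 8 positive divisors but t is not divisible by 2.
For t = 24, 30, 40, 42, …, 88, 102, 104 the conclusion holds.
t = 105: τ(105) = 8; 105 mod 2 = 1.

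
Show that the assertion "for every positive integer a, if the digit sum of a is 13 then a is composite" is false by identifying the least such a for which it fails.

A counterexample is any positive integer a such that the digit sum of a is 13 but a is prime; we check each in order.
a = 49: digit sum 13; 49 is composite.
a = 58: digit sum 13; 58 is composite.
a = 67: digit sum 13; 67 is prime, not composite.

a = 67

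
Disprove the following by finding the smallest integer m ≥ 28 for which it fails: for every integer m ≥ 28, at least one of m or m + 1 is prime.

m = 32

For m = 28, 29, 30, 31 the conclusion holds.
m = 32: 32 = 2 × 16; 33 = 3 × 11 — both composite.
Hence m = 32 is a counterexample.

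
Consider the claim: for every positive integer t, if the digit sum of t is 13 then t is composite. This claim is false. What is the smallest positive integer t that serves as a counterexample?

t = 67

Check each positive integer t in order until the digit sum of t is 13 but t is prime.
For t = 49, 58 the conclusion holds.
t = 67: digit sum 13; 67 is prime, not composite.
Thus t = 67 disproves the claim, and no smaller t works.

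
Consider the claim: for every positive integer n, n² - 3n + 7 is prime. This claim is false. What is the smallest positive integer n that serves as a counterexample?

n = 6

A counterexample is any positive integer n such that n² - 3n + 7 is not prime; we check each in order.
The first 5 eligible values, up to n = 5, all satisfy the conclusion.
n = 6: n² - 3n + 7 = 25 = 5 × 5, composite.
Thus n = 6 disproves the claim, and no smaller n works.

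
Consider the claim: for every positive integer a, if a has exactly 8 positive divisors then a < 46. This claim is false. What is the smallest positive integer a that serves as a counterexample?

The first 4 eligible values, up to a = 42, all satisfy the conclusion.
a = 54: τ(54) = 8; 54 ≥ 46.
So a = 54 is the smallest counterexample.

a = 54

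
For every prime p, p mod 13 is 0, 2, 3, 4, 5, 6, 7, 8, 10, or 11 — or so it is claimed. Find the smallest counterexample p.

p = 53

We need the least prime p for which the claim fails.
The first 15 eligible values, up to p = 47, all satisfy the conclusion.
p = 53: 53 mod 13 = 1 — not in {0, 2, 3, 4, 5, 6, 7, 8, 10, 11}.
Thus p = 53 disproves the claim, and no smaller p works.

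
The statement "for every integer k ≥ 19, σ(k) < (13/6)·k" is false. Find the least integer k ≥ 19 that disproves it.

For k = 19, 20, 21, 22, 23 the conclusion holds.
k = 24: σ(24) = 60; 60 ≥ 52.

k = 24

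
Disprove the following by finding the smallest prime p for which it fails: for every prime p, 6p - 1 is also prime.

A counterexample is any prime p such that 6p - 1 is not prime; we check each in order.
The first 4 eligible values, up to p = 7, all satisfy the conclusion.
p = 11: 6p - 1 = 65 = 5 × 13, not prime.
Hence p = 11 is a counterexample.

p = 11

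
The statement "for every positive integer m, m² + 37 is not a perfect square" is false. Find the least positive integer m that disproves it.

m = 18

Check each positive integer m in order until m² + 37 is a perfect square.
For m = 1, 2, 3, 4, …, 15, 16, 17 the conclusion holds.
m = 18: 18² + 37 = 361 = 19², a perfect square.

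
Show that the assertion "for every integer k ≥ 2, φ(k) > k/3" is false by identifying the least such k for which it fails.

A counterexample is any integer k ≥ 2 such that the claim fails; we check each in order.
The first 4 eligible values, up to k = 5, all satisfy the conclusion.
k = 6: φ(6) = 2 and 6/3 = 2, so φ(6) ≤ 6/3.
So k = 6 is the smallest counterexample.

k = 6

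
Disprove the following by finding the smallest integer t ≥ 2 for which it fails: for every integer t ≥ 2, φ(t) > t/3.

Check each integer t ≥ 2 in order until the claim fails.
t = 2: φ(2) = 1 and 2/3 = 2/3, so φ(2) > 2/3.
t = 3: φ(3) = 2 and 3/3 = 1, so φ(3) > 3/3.
t = 4: φ(4) = 2 and 4/3 = 4/3, so φ(4) > 4/3.
t = 5: φ(5) = 4 and 5/3 = 5/3, so φ(5) > 5/3.
t = 6: φ(6) = 2 and 6/3 = 2, so φ(6) ≤ 6/3.
Hence t = 6 is a counterexample.

t = 6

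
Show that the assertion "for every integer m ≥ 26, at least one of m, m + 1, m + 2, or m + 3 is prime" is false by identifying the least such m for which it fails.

m = 32

We need the least integer m ≥ 26 for which m, m + 1, m + 2, m + 3 are all composite.
For m = 26, 27, 28, 29, 30, 31 the conclusion holds.
m = 32: 32 = 2 × 16; 33 = 3 × 11; 34 = 2 × 17; 35 = 5 × 7 — all composite.
Thus m = 32 disproves the claim, and no smaller m works.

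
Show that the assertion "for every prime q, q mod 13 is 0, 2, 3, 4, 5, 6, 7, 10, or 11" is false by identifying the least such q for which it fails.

q = 47

We need the least prime q for which the claim fails.
The first 14 eligible values, up to q = 43, all satisfy the conclusion.
q = 47: 47 mod 13 = 8 — not in {0, 2, 3, 4, 5, 6, 7, 10, 11}.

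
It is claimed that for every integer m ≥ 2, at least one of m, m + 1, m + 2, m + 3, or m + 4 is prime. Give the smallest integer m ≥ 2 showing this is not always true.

A counterexample is any integer m ≥ 2 such that m, m + 1, m + 2, m + 3, m + 4 are all composite; we check each in order.
For m = 2, 3, 4, 5, …, 21, 22, 23 the conclusion holds.
m = 24: 24 = 2 × 12; 25 = 5 × 5; 26 = 2 × 13; 27 = 3 × 9; 28 = 2 × 14 — all composite.

m = 24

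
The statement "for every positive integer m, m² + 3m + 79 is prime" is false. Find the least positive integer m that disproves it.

We need the least positive integer m for which m² + 3m + 79 is not prime.
The first 4 eligible values, up to m = 4, all satisfy the conclusion.
m = 5: m² + 3m + 79 = 119 = 7 × 17, composite.

m = 5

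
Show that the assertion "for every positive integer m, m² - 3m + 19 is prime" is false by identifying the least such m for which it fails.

A counterexample is any positive integer m such that m² - 3m + 19 is not prime; we check each in order.
For m = 1, 2, 3, 4, …, 15, 16, 17 the conclusion holds.
m = 18: m² - 3m + 19 = 289 = 17 × 17, composite.
So m = 18 is the smallest counterexample.

m = 18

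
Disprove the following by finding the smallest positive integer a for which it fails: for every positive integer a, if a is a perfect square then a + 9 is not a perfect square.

a = 16

Check each positive integer a in order until a is a perfect square but a + 9 is a perfect square.
a = 1: 1 + 9 = 10, not a perfect square.
a = 4: 4 + 9 = 13, not a perfect square.
a = 9: 9 + 9 = 18, not a perfect square.
a = 16: 16 = 4² and 16 + 9 = 25 = 5².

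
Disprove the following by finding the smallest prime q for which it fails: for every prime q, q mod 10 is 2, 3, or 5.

q = 2: 2 mod 10 = 2.
q = 3: 3 mod 10 = 3.
q = 5: 5 mod 10 = 5.
q = 7: 7 mod 10 = 7 — not in {2, 3, 5}.
Thus q = 7 disproves the claim, and no smaller q works.

q = 7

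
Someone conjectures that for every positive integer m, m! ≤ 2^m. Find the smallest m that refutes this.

A counterexample is any positive integer m such that m! > 2^m; we check each in order.
For m = 1, 2, 3 the conclusion holds.
m = 4: m! = 24 and 2^m = 16, so 24 > 16.
Hence m = 4 is a counterexample.

m = 4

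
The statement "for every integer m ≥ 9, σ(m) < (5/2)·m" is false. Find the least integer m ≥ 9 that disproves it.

A counterexample is any integer m ≥ 9 such that the claim fails; we check each in order.
For m = 9, 10, 11, 12, …, 21, 22, 23 the conclusion holds.
m = 24: σ(24) = 60; 60 ≥ 60.
Hence m = 24 is a counterexample.

m = 24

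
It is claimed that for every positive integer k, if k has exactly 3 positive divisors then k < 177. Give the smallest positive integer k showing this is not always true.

k = 4: τ(4) = 3; 4 < 177.
k = 9: τ(9) = 3; 9 < 177.
k = 25: τ(25) = 3; 25 < 177.
k = 49: τ(49) = 3; 49 < 177.
k = 121: τ(121) = 3; 121 < 177.
k = 169: τ(169) = 3; 169 < 177.
k = 289: τ(289) = 3; 289 ≥ 177.
Hence k = 289 is a counterexample.

k = 289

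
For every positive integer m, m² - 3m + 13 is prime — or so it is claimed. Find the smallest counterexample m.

m = 12

Check each positive integer m in order until m² - 3m + 13 is not prime.
The first 11 eligible values, up to m = 11, all satisfy the conclusion.
m = 12: m² - 3m + 13 = 121 = 11 × 11, composite.
So m = 12 is the smallest counterexample.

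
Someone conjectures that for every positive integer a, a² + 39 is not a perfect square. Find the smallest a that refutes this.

A counterexample is any positive integer a such that a² + 39 is a perfect square; we check each in order.
For a = 1, 2, 3, 4 the conclusion holds.
a = 5: 5² + 39 = 64 = 8², a perfect square.
So a = 5 is the smallest counterexample.

a = 5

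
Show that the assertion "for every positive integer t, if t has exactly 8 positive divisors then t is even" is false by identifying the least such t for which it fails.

For t = 24, 30, 40, 42, …, 88, 102, 104 the conclusion holds.
t = 105: divisors of 105: 1, 3, 5, 7, 15, 21, 35, 105; 105 is odd.

t = 105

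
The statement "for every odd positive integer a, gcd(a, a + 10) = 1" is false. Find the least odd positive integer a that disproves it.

Check each odd positive integer a in order until gcd(a, a + 10) > 1.
a = 1: gcd(1, 11) = 1.
a = 3: gcd(3, 13) = 1.
a = 5: gcd(5, 15) = 5.

a = 5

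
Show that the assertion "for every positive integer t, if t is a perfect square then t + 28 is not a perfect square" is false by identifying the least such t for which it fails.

For t = 1, 4, 9, 16, 25 the conclusion holds.
t = 36: 36 = 6² and 36 + 28 = 64 = 8².
Thus t = 36 disproves the claim, and no smaller t works.

t = 36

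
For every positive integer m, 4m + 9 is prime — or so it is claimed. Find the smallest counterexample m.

m = 3

m = 1: 4m + 9 = 13, prime.
m = 2: 4m + 9 = 17, prime.
m = 3: 4m + 9 = 21 = 3 × 7, composite.
Thus m = 3 disproves the claim, and no smaller m works.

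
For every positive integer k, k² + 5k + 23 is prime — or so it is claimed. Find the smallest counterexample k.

k = 14

For k = 1, 2, 3, 4, …, 11, 12, 13 the conclusion holds.
k = 14: k² + 5k + 23 = 289 = 17 × 17, composite.
So k = 14 is the smallest counterexample.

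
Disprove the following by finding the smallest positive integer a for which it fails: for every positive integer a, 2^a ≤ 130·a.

For a = 1, 2, 3, 4, 5, 6, 7, 8, 9, 10 the conclusion holds.
a = 11: 2^a = 2048 and 130·a = 1430, so 2048 > 1430.

a = 11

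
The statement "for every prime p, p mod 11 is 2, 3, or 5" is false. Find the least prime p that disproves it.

We need the least prime p for which the claim fails.
For p = 2, 3, 5 the conclusion holds.
p = 7: 7 mod 11 = 7 — not in {2, 3, 5}.
Thus p = 7 disproves the claim, and no smaller p works.

p = 7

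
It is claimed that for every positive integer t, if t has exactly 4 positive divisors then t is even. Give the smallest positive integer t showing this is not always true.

t = 6: divisors of 6: 1, 2, 3, 6; 6 is even.
t = 8: divisors of 8: 1, 2, 4, 8; 8 is even.
t = 10: divisors of 10: 1, 2, 5, 10; 10 is even.
t = 14: divisors of 14: 1, 2, 7, 14; 14 is even.
t = 15: divisors of 15: 1, 3, 5, 15; 15 is odd.
Hence t = 15 is a counterexample.

t = 15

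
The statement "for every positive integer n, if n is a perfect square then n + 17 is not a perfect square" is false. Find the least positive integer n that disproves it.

n = 64

Check each positive integer n in order until n is a perfect square but n + 17 is a perfect square.
For n = 1, 4, 9, 16, 25, 36, 49 the conclusion holds.
n = 64: 64 = 8² and 64 + 17 = 81 = 9².
Thus n = 64 disproves the claim, and no smaller n works.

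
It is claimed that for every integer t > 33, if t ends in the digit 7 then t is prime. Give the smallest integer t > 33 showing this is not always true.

t = 57

A counterexample is any integer t > 33 such that t ends in the digit 7 but t is not prime; we check each in order.
t = 37: 37 ends in 7 and is prime.
t = 47: 47 ends in 7 and is prime.
t = 57: 57 ends in 7; 57 = 3 × 19, composite.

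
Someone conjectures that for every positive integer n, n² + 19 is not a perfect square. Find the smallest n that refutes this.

n = 9

The first 8 eligible values, up to n = 8, all satisfy the conclusion.
n = 9: 9² + 19 = 100 = 10², a perfect square.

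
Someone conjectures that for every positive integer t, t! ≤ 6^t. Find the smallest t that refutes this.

t = 14

We need the least positive integer t for which t! > 6^t.
The first 13 eligible values, up to t = 13, all satisfy the conclusion.
t = 14: t! = 87178291200 and 6^t = 78364164096, so 87178291200 > 78364164096.
Thus t = 14 disproves the claim, and no smaller t works.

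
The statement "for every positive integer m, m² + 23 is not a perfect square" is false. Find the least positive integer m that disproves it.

m = 11

We need the least positive integer m for which m² + 23 is a perfect square.
The first 10 eligible values, up to m = 10, all satisfy the conclusion.
m = 11: 11² + 23 = 144 = 12², a perfect square.
Hence m = 11 is a counterexample.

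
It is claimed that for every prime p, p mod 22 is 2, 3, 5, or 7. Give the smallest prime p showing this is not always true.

p = 11

For p = 2, 3, 5, 7 the conclusion holds.
p = 11: 11 mod 22 = 11 — not in {2, 3, 5, 7}.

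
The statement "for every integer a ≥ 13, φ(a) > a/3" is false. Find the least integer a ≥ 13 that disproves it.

A counterexample is any integer a ≥ 13 such that the claim fails; we check each in order.
a = 13: φ(13) = 12 and 13/3 = 13/3, so φ(13) > 13/3.
a = 14: φ(14) = 6 and 14/3 = 14/3, so φ(14) > 14/3.
a = 15: φ(15) = 8 and 15/3 = 5, so φ(15) > 15/3.
a = 16: φ(16) = 8 and 16/3 = 16/3, so φ(16) > 16/3.
a = 17: φ(17) = 16 and 17/3 = 17/3, so φ(17) > 17/3.
a = 18: φ(18) = 6 and 18/3 = 6, so φ(18) ≤ 18/3.
Hence a = 18 is a counterexample.

a = 18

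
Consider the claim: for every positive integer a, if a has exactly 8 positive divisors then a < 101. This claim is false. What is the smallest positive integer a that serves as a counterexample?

For a = 24, 30, 40, 42, 54, 56, 66, 70, 78, 88 the conclusion holds.
a = 102: τ(102) = 8; 102 ≥ 101.
Hence a = 102 is a counterexample.

a = 102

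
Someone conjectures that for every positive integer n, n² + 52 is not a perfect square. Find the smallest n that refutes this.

n = 12

The first 11 eligible values, up to n = 11, all satisfy the conclusion.
n = 12: 12² + 52 = 196 = 14², a perfect square.
Thus n = 12 disproves the claim, and no smaller n works.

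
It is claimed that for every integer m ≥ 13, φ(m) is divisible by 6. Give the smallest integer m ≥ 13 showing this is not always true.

Check each integer m ≥ 13 in order until φ(m) is not divisible by 6.
For m = 13, 14 the conclusion holds.
m = 15: φ(15) = 8; 8 mod 6 = 2.
Thus m = 15 disproves the claim, and no smaller m works.

m = 15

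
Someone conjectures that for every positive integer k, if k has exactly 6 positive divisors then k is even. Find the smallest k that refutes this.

k = 45

A counterexample is any positive integer k such that k has exactly 6 positive divisors but k is odd; we check each in order.
The first 6 eligible values, up to k = 44, all satisfy the conclusion.
k = 45: divisors of 45: 1, 3, 5, 9, 15, 45; 45 is odd.
Hence k = 45 is a counterexample.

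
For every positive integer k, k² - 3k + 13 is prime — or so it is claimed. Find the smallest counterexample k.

We need the least positive integer k for which k² - 3k + 13 is not prime.
For k = 1, 2, 3, 4, …, 9, 10, 11 the conclusion holds.
k = 12: k² - 3k + 13 = 121 = 11 × 11, composite.

k = 12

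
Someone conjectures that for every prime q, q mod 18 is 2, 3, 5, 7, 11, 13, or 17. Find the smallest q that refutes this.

q = 19

q = 2: 2 mod 18 = 2.
q = 3: 3 mod 18 = 3.
q = 5: 5 mod 18 = 5.
q = 7: 7 mod 18 = 7.
q = 11: 11 mod 18 = 11.
q = 13: 13 mod 18 = 13.
q = 17: 17 mod 18 = 17.
q = 19: 19 mod 18 = 1 — not in {2, 3, 5, 7, 11, 13, 17}.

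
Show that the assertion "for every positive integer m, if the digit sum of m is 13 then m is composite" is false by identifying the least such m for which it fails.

m = 49: digit sum 13; 49 is composite.
m = 58: digit sum 13; 58 is composite.
m = 67: digit sum 13; 67 is prime, not composite.
So m = 67 is the smallest counterexample.

m = 67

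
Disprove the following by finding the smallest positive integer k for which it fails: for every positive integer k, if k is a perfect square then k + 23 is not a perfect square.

Check each positive integer k in order until k is a perfect square but k + 23 is a perfect square.
For k = 1, 4, 9, 16, 25, 36, 49, 64, 81, 100 the conclusion holds.
k = 121: 121 = 11² and 121 + 23 = 144 = 12².
Hence k = 121 is a counterexample.

k = 121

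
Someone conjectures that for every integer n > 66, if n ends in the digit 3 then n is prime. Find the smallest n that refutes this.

Check each integer n > 66 in order until n ends in the digit 3 but n is not prime.
For n = 73, 83 the conclusion holds.
n = 93: 93 ends in 3; 93 = 3 × 31, composite.
Hence n = 93 is a counterexample.

n = 93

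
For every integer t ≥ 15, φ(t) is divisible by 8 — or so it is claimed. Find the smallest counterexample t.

A counterexample is any integer t ≥ 15 such that φ(t) is not divisible by 8; we check each in order.
For t = 15, 16, 17 the conclusion holds.
t = 18: φ(18) = 6; 6 mod 8 = 6.
Hence t = 18 is a counterexample.

t = 18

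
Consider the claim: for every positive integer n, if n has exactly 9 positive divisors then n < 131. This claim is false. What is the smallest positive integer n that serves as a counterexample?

We need the least positive integer n for which n has exactly 9 positive divisors but the claim fails.
For n = 36, 100 the conclusion holds.
n = 196: τ(196) = 9; 196 ≥ 131.

n = 196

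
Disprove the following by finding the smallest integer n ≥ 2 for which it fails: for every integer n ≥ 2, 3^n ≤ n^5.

A counterexample is any integer n ≥ 2 such that 3^n > n^5; we check each in order.
For n = 2, 3, 4, 5, 6, 7, 8, 9, 10 the conclusion holds.
n = 11: 3^n = 177147 and n^5 = 161051, so 177147 > 161051.

n = 11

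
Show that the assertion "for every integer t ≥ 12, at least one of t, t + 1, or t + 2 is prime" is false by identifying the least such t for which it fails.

We need the least integer t ≥ 12 for which t, t + 1, t + 2 are all composite.
t = 12: 13 is prime.
t = 13: 13 is prime.
t = 14: 14 = 2 × 7; 15 = 3 × 5; 16 = 2 × 8 — all composite.

t = 14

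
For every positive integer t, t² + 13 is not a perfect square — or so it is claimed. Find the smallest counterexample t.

Check each positive integer t in order until t² + 13 is a perfect square.
t = 1: 1² + 13 = 14, not a perfect square.
t = 2: 2² + 13 = 17, not a perfect square.
t = 3: 3² + 13 = 22, not a perfect square.
t = 4: 4² + 13 = 29, not a perfect square.
t = 5: 5² + 13 = 38, not a perfect square.
t = 6: 6² + 13 = 49 = 7², a perfect square.
Thus t = 6 disproves the claim, and no smaller t works.

t = 6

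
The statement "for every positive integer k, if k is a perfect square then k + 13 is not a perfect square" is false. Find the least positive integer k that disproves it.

k = 1: 1 + 13 = 14, not a perfect square.
k = 4: 4 + 13 = 17, not a perfect square.
k = 9: 9 + 13 = 22, not a perfect square.
k = 16: 16 + 13 = 29, not a perfect square.
k = 25: 25 + 13 = 38, not a perfect square.
k = 36: 36 = 6² and 36 + 13 = 49 = 7².

k = 36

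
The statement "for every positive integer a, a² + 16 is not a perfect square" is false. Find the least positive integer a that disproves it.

a = 3

We need the least positive integer a for which a² + 16 is a perfect square.
a = 1: 1² + 16 = 17, not a perfect square.
a = 2: 2² + 16 = 20, not a perfect square.
a = 3: 3² + 16 = 25 = 5², a perfect square.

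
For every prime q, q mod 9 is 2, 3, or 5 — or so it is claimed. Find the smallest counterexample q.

Check each prime q in order until the claim fails.
For q = 2, 3, 5 the conclusion holds.
q = 7: 7 mod 9 = 7 — not in {2, 3, 5}.
Hence q = 7 is a counterexample.

q = 7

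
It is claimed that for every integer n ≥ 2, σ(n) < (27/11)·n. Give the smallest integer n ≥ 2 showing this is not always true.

We need the least integer n ≥ 2 for which the claim fails.
For n = 2, 3, 4, 5, …, 21, 22, 23 the conclusion holds.
n = 24: σ(24) = 60; 60 ≥ 648/11.

n = 24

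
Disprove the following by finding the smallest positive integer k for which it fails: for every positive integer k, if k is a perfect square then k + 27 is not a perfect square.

k = 9

A counterexample is any positive integer k such that k is a perfect square but k + 27 is a perfect square; we check each in order.
k = 1: 1 + 27 = 28, not a perfect square.
k = 4: 4 + 27 = 31, not a perfect square.
k = 9: 9 = 3² and 9 + 27 = 36 = 6².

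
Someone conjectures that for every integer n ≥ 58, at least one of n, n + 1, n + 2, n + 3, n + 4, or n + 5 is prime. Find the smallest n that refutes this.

n = 90

We need the least integer n ≥ 58 for which n, n + 1, n + 2, n + 3, n + 4, n + 5 are all composite.
For n = 58, 59, 60, 61, …, 87, 88, 89 the conclusion holds.
n = 90: 90 = 2 × 45; 91 = 7 × 13; 92 = 2 × 46; 93 = 3 × 31; 94 = 2 × 47; 95 = 5 × 19 — all composite.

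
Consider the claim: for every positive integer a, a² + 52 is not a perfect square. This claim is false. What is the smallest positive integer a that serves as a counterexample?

We need the least positive integer a for which a² + 52 is a perfect square.
For a = 1, 2, 3, 4, …, 9, 10, 11 the conclusion holds.
a = 12: 12² + 52 = 196 = 14², a perfect square.
Hence a = 12 is a counterexample.

a = 12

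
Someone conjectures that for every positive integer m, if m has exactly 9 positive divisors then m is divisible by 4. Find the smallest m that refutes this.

m = 225

We need the least positive integer m for which m has exactly 9 positive divisors but m is not divisible by 4.
For m = 36, 100, 196 the conclusion holds.
m = 225: τ(225) = 9; 225 mod 4 = 1.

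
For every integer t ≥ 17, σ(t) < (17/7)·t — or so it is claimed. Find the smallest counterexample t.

t = 24

A counterexample is any integer t ≥ 17 such that the claim fails; we check each in order.
t = 17: σ(17) = 18; 18 < 289/7.
t = 18: σ(18) = 39; 39 < 306/7.
t = 19: σ(19) = 20; 20 < 323/7.
t = 20: σ(20) = 42; 42 < 340/7.
t = 21: σ(21) = 32; 32 < 51.
t = 22: σ(22) = 36; 36 < 374/7.
t = 23: σ(23) = 24; 24 < 391/7.
t = 24: σ(24) = 60; 60 ≥ 408/7.
So t = 24 is the smallest counterexample.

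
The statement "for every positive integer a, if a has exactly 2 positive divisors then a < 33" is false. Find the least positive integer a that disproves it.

The first 11 eligible values, up to a = 31, all satisfy the conclusion.
a = 37: τ(37) = 2; 37 ≥ 33.
So a = 37 is the smallest counterexample.

a = 37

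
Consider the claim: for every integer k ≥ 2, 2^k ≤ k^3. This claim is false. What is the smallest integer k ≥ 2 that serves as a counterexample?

k = 10

A counterexample is any integer k ≥ 2 such that 2^k > k^3; we check each in order.
k = 2: 2^k = 4 and k^3 = 8, so 4 ≤ 8.
k = 3: 2^k = 8 and k^3 = 27, so 8 ≤ 27.
k = 4: 2^k = 16 and k^3 = 64, so 16 ≤ 64.
k = 5: 2^k = 32 and k^3 = 125, so 32 ≤ 125.
k = 6: 2^k = 64 and k^3 = 216, so 64 ≤ 216.
k = 7: 2^k = 128 and k^3 = 343, so 128 ≤ 343.
k = 8: 2^k = 256 and k^3 = 512, so 256 ≤ 512.
k = 9: 2^k = 512 and k^3 = 729, so 512 ≤ 729.
k = 10: 2^k = 1024 and k^3 = 1000, so 1024 > 1000.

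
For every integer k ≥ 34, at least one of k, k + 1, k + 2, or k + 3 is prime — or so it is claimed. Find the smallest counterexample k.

Check each integer k ≥ 34 in order until k, k + 1, k + 2, k + 3 are all composite.
For k = 34, 35, 36, 37, …, 45, 46, 47 the conclusion holds.
k = 48: 48 = 2 × 24; 49 = 7 × 7; 50 = 2 × 25; 51 = 3 × 17 — all composite.
So k = 48 is the smallest counterexample.

k = 48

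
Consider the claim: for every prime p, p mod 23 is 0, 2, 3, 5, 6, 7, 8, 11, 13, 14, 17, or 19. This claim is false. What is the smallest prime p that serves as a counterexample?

p = 41

We need the least prime p for which the claim fails.
For p = 2, 3, 5, 7, …, 29, 31, 37 the conclusion holds.
p = 41: 41 mod 23 = 18 — not in {0, 2, 3, 5, 6, 7, 8, 11, 13, 14, 17, 19}.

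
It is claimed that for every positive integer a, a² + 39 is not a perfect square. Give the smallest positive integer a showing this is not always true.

a = 5

We need the least positive integer a for which a² + 39 is a perfect square.
For a = 1, 2, 3, 4 the conclusion holds.
a = 5: 5² + 39 = 64 = 8², a perfect square.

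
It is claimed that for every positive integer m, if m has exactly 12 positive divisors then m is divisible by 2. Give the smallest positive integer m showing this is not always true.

m = 315

For m = 60, 72, 84, 90, …, 294, 306, 308 the conclusion holds.
m = 315: τ(315) = 12; 315 mod 2 = 1.
Thus m = 315 disproves the claim, and no smaller m works.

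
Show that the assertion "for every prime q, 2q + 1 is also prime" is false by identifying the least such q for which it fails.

q = 7

We need the least prime q for which 2q + 1 is not prime.
For q = 2, 3, 5 the conclusion holds.
q = 7: 2q + 1 = 15 = 3 × 5, not prime.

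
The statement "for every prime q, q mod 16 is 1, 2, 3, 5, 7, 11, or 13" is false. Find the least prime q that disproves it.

We need the least prime q for which the claim fails.
The first 10 eligible values, up to q = 29, all satisfy the conclusion.
q = 31: 31 mod 16 = 15 — not in {1, 2, 3, 5, 7, 11, 13}.
Hence q = 31 is a counterexample.

q = 31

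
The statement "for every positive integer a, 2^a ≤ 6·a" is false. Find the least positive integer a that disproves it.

a = 5

The first 4 eligible values, up to a = 4, all satisfy the conclusion.
a = 5: 2^a = 32 and 6·a = 30, so 32 > 30.
Hence a = 5 is a counterexample.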